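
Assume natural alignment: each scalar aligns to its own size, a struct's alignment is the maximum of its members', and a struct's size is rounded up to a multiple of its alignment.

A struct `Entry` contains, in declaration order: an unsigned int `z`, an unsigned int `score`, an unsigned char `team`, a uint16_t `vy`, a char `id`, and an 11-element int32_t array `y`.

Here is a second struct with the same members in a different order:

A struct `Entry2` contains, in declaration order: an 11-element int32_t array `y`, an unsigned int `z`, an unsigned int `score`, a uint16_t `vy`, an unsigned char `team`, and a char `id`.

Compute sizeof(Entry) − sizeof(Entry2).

0..4  z  (4B, 4-aligned)
4..8  score  (4B, 4-aligned)
8..9  team  (1B, 1-aligned)
9..10  -- padding (1B)
10..12  vy  (2B, 2-aligned)
12..13  id  (1B, 1-aligned)
13..16  -- padding (3B)
16..60  y  (44B, 4-aligned)
sizeof = 60, alignof = 4
— Entry2 —
0..44  y  (44B, 4-aligned)
44..48  z  (4B, 4-aligned)
48..52  score  (4B, 4-aligned)
52..54  vy  (2B, 2-aligned)
54..55  team  (1B, 1-aligned)
55..56  id  (1B, 1-aligned)
sizeof = 56, alignof = 4
60 − 56 = 4

4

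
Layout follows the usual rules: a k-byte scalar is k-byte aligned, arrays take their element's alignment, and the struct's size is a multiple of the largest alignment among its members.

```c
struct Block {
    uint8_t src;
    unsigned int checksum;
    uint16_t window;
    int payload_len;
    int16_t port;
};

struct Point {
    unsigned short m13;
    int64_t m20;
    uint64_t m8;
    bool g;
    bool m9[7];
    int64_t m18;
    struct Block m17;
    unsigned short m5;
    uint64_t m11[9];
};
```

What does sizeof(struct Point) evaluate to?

Block: 0..1  src  (1B, 1-aligned); 1..4  -- padding (3B); 4..8  checksum  (4B, 4-aligned); 8..10  window  (2B, 2-aligned); 10..12  -- padding (2B); 12..16  payload_len  (4B, 4-aligned); 16..18  port  (2B, 2-aligned); 18..20  -- tail padding (2B); sizeof = 20, alignof = 4
0..2  m13  (2B, 2-aligned)
2..8  -- padding (6B)
8..16  m20  (8B, 8-aligned)
16..24  m8  (8B, 8-aligned)
24..25  g  (1B, 1-aligned)
25..32  m9  (7B, 1-aligned)
32..40  m18  (8B, 8-aligned)
40..60  m17  (20B, 4-aligned)
60..62  m5  (2B, 2-aligned)
62..64  -- padding (2B)
64..136  m11  (72B, 8-aligned)
sizeof = 136, alignof = 8

136 bytes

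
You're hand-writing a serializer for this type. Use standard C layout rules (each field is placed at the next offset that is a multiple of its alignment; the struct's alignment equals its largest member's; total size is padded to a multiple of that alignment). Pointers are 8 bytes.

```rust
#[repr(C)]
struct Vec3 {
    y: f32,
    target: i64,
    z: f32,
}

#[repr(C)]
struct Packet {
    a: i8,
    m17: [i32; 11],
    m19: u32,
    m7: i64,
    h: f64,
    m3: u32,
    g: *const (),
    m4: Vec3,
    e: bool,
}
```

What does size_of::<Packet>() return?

Vec3: y at 0 (size 4, align 4) → ends 4; pad 4 to align 8 for target; target at 8 (size 8, align 8) → ends 16; z at 16 (size 4, align 4) → ends 20; tail pad 4 to reach multiple of 8; total 24 bytes, alignment 8
a at 0 (size 1, align 1) → ends 1
pad 3 to align 4 for m17
m17 at 4 (size 44, align 4) → ends 48
m19 at 48 (size 4, align 4) → ends 52
pad 4 to align 8 for m7
m7 at 56 (size 8, align 8) → ends 64
h at 64 (size 8, align 8) → ends 72
m3 at 72 (size 4, align 4) → ends 76
pad 4 to align 8 for g
g at 80 (size 8, align 8) → ends 88
m4 at 88 (size 24, align 8) → ends 112
e at 112 (size 1, align 1) → ends 113
tail pad 7 to reach multiple of 8
total 120 bytes, alignment 8

120 bytes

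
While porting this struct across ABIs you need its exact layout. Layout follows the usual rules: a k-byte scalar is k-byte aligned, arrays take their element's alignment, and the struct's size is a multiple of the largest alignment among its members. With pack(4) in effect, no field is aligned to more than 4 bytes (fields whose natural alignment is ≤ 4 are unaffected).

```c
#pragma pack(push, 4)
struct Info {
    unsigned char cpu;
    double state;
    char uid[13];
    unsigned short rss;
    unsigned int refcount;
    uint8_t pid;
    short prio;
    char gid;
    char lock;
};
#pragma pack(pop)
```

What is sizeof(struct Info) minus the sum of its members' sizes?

7

cpu at 0 (size 1, align 1) → ends 1
pad 3 to align 4 for state
state at 4 (size 8, align 4) → ends 12
uid at 12 (size 13, align 1) → ends 25
pad 1 to align 2 for rss
rss at 26 (size 2, align 2) → ends 28
refcount at 28 (size 4, align 4) → ends 32
pid at 32 (size 1, align 1) → ends 33
pad 1 to align 2 for prio
prio at 34 (size 2, align 2) → ends 36
gid at 36 (size 1, align 1) → ends 37
lock at 37 (size 1, align 1) → ends 38
tail pad 2 to reach multiple of 4
total 40 bytes, alignment 4
data bytes 33, size 40 → padding 7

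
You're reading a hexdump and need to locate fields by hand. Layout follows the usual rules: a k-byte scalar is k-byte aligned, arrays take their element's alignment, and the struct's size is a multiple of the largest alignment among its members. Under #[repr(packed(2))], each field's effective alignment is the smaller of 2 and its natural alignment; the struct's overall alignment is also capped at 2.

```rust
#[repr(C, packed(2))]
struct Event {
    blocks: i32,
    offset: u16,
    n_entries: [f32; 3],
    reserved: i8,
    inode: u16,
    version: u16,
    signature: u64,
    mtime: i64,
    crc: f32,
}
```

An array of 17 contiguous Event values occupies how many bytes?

748

blocks at 0 (size 4, align 2) → ends 4
offset at 4 (size 2, align 2) → ends 6
n_entries at 6 (size 12, align 2) → ends 18
reserved at 18 (size 1, align 1) → ends 19
pad 1 to align 2 for inode
inode at 20 (size 2, align 2) → ends 22
version at 22 (size 2, align 2) → ends 24
signature at 24 (size 8, align 2) → ends 32
mtime at 32 (size 8, align 2) → ends 40
crc at 40 (size 4, align 2) → ends 44
total 44 bytes, alignment 2
array of 17: 17 × 44 = 748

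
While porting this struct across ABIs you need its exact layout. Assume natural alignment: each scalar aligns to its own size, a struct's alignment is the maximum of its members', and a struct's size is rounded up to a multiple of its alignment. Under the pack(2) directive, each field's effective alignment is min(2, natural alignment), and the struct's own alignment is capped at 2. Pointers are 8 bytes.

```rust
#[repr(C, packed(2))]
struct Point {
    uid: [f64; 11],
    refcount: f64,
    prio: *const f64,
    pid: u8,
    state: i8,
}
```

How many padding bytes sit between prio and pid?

0

@0: uid [88B, align 2] → 88
@88: refcount [8B, align 2] → 96
@96: prio [8B, align 2] → 104
@104: pid [1B, align 1] → 105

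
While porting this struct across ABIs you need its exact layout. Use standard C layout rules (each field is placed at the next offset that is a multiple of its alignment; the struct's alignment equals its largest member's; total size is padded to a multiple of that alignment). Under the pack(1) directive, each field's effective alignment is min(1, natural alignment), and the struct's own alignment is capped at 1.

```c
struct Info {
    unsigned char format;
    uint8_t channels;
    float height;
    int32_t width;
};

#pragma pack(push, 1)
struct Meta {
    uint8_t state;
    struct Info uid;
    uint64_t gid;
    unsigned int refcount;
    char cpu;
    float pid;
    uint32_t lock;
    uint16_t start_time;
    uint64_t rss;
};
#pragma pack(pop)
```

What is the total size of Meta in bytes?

Info: format at 0 (size 1, align 1) → ends 1; channels at 1 (size 1, align 1) → ends 2; pad 2 to align 4 for height; height at 4 (size 4, align 4) → ends 8; width at 8 (size 4, align 4) → ends 12; total 12 bytes, alignment 4
state at 0 (size 1, align 1) → ends 1
uid at 1 (size 12, align 1) → ends 13
gid at 13 (size 8, align 1) → ends 21
refcount at 21 (size 4, align 1) → ends 25
cpu at 25 (size 1, align 1) → ends 26
pid at 26 (size 4, align 1) → ends 30
lock at 30 (size 4, align 1) → ends 34
start_time at 34 (size 2, align 1) → ends 36
rss at 36 (size 8, align 1) → ends 44
total 44 bytes, alignment 1

44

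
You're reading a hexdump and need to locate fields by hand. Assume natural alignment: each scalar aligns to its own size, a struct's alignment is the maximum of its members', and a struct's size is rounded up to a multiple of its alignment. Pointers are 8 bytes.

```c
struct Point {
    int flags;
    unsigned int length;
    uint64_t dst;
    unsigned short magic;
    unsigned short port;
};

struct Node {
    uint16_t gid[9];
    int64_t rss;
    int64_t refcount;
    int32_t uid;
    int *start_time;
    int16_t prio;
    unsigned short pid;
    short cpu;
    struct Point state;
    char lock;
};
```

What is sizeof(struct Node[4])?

Point: flags at 0 (size 4, align 4) → ends 4; length at 4 (size 4, align 4) → ends 8; dst at 8 (size 8, align 8) → ends 16; magic at 16 (size 2, align 2) → ends 18; port at 18 (size 2, align 2) → ends 20; tail pad 4 to reach multiple of 8; total 24 bytes, alignment 8
gid at 0 (size 18, align 2) → ends 18
pad 6 to align 8 for rss
rss at 24 (size 8, align 8) → ends 32
refcount at 32 (size 8, align 8) → ends 40
uid at 40 (size 4, align 4) → ends 44
pad 4 to align 8 for start_time
start_time at 48 (size 8, align 8) → ends 56
prio at 56 (size 2, align 2) → ends 58
pid at 58 (size 2, align 2) → ends 60
cpu at 60 (size 2, align 2) → ends 62
pad 2 to align 8 for state
state at 64 (size 24, align 8) → ends 88
lock at 88 (size 1, align 1) → ends 89
tail pad 7 to reach multiple of 8
total 96 bytes, alignment 8
array of 4: 4 × 96 = 384

384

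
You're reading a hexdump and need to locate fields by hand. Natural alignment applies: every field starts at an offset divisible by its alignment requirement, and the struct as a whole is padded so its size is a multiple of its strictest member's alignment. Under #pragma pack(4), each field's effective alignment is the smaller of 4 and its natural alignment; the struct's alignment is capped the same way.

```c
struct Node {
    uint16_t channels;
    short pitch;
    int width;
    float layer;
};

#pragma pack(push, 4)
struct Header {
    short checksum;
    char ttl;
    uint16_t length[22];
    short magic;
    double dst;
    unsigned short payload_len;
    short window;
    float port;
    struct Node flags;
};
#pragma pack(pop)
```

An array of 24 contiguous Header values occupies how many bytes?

1920

Node: channels at 0 (size 2, align 2) → ends 2; pitch at 2 (size 2, align 2) → ends 4; width at 4 (size 4, align 4) → ends 8; layer at 8 (size 4, align 4) → ends 12; total 12 bytes, alignment 4
checksum at 0 (size 2, align 2) → ends 2
ttl at 2 (size 1, align 1) → ends 3
pad 1 to align 2 for length
length at 4 (size 44, align 2) → ends 48
magic at 48 (size 2, align 2) → ends 50
pad 2 to align 4 for dst
dst at 52 (size 8, align 4) → ends 60
payload_len at 60 (size 2, align 2) → ends 62
window at 62 (size 2, align 2) → ends 64
port at 64 (size 4, align 4) → ends 68
flags at 68 (size 12, align 4) → ends 80
total 80 bytes, alignment 4
array of 24: 24 × 80 = 1920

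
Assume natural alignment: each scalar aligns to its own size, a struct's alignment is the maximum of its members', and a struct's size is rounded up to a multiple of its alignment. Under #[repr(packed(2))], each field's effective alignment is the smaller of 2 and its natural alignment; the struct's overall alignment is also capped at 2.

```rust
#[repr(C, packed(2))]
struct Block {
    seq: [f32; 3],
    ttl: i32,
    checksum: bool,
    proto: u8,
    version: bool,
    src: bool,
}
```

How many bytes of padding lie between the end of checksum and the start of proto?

0

0..12  seq  (12B, 2-aligned)
12..16  ttl  (4B, 2-aligned)
16..17  checksum  (1B, 1-aligned)
17..18  proto  (1B, 1-aligned)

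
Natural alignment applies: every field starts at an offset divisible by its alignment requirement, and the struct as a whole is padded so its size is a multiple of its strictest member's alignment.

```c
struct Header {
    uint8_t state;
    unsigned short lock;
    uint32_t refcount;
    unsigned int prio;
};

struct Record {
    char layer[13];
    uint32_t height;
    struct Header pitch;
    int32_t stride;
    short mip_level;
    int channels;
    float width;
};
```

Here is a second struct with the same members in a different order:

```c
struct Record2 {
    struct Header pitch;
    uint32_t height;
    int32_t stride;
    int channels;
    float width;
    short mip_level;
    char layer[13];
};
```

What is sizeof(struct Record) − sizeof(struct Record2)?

Header: state at 0 (size 1, align 1) → ends 1; pad 1 to align 2 for lock; lock at 2 (size 2, align 2) → ends 4; refcount at 4 (size 4, align 4) → ends 8; prio at 8 (size 4, align 4) → ends 12; total 12 bytes, alignment 4
layer at 0 (size 13, align 1) → ends 13
pad 3 to align 4 for height
height at 16 (size 4, align 4) → ends 20
pitch at 20 (size 12, align 4) → ends 32
stride at 32 (size 4, align 4) → ends 36
mip_level at 36 (size 2, align 2) → ends 38
pad 2 to align 4 for channels
channels at 40 (size 4, align 4) → ends 44
width at 44 (size 4, align 4) → ends 48
total 48 bytes, alignment 4
— Record2 —
pitch at 0 (size 12, align 4) → ends 12
height at 12 (size 4, align 4) → ends 16
stride at 16 (size 4, align 4) → ends 20
channels at 20 (size 4, align 4) → ends 24
width at 24 (size 4, align 4) → ends 28
mip_level at 28 (size 2, align 2) → ends 30
layer at 30 (size 13, align 1) → ends 43
tail pad 1 to reach multiple of 4
total 44 bytes, alignment 4
48 − 44 = 4

4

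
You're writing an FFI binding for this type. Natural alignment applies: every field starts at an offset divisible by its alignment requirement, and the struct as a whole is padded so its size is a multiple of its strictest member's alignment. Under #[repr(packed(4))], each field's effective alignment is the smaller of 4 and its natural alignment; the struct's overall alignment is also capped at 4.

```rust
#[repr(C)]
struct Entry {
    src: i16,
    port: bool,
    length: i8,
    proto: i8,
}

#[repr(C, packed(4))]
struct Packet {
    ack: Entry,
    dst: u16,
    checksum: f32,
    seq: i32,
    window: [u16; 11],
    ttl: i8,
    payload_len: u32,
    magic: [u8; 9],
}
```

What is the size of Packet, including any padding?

Entry: 0..2  src  (2B, 2-aligned); 2..3  port  (1B, 1-aligned); 3..4  length  (1B, 1-aligned); 4..5  proto  (1B, 1-aligned); 5..6  -- tail padding (1B); sizeof = 6, alignof = 2
0..6  ack  (6B, 2-aligned)
6..8  dst  (2B, 2-aligned)
8..12  checksum  (4B, 4-aligned)
12..16  seq  (4B, 4-aligned)
16..38  window  (22B, 2-aligned)
38..39  ttl  (1B, 1-aligned)
39..40  -- padding (1B)
40..44  payload_len  (4B, 4-aligned)
44..53  magic  (9B, 1-aligned)
53..56  -- tail padding (3B)
sizeof = 56, alignof = 4

56 bytes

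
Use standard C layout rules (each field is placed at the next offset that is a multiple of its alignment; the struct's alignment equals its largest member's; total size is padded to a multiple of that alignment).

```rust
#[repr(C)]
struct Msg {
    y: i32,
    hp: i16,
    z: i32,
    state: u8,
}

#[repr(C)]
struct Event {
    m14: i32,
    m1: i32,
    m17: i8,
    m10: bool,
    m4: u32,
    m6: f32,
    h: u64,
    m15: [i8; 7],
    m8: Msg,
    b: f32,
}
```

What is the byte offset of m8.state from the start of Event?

Msg: @0: y [4B, align 4] → 4; @4: hp [2B, align 2] → 6; +2 pad (align 4); @8: z [4B, align 4] → 12; @12: state [1B, align 1] → 13; +3 tail pad (align 4); size 16, align 4
@0: m14 [4B, align 4] → 4
@4: m1 [4B, align 4] → 8
@8: m17 [1B, align 1] → 9
@9: m10 [1B, align 1] → 10
+2 pad (align 4)
@12: m4 [4B, align 4] → 16
@16: m6 [4B, align 4] → 20
+4 pad (align 8)
@24: h [8B, align 8] → 32
@32: m15 [7B, align 1] → 39
+1 pad (align 4)
@40: m8 [16B, align 4] → 56
within Msg: state at 12
40 + 12 = 52

52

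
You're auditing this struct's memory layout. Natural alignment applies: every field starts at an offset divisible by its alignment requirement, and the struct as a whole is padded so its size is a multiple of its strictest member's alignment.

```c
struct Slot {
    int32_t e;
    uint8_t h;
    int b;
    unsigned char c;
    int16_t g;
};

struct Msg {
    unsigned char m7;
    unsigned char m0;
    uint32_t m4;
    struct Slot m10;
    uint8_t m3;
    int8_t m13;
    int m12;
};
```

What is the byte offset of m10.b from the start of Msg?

Slot: 0..4  e  (4B, 4-aligned); 4..5  h  (1B, 1-aligned); 5..8  -- padding (3B); 8..12  b  (4B, 4-aligned); 12..13  c  (1B, 1-aligned); 13..14  -- padding (1B); 14..16  g  (2B, 2-aligned); sizeof = 16, alignof = 4
0..1  m7  (1B, 1-aligned)
1..2  m0  (1B, 1-aligned)
2..4  -- padding (2B)
4..8  m4  (4B, 4-aligned)
8..24  m10  (16B, 4-aligned)
within Slot: b at 8
8 + 8 = 16

16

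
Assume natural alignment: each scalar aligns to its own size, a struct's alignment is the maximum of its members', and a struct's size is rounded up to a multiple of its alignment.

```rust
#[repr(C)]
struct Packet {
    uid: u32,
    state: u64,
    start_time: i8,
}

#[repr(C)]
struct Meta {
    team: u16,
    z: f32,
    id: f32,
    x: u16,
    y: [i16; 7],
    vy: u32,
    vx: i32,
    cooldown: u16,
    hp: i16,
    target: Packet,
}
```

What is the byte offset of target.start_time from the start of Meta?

56

Packet: 0..4  uid  (4B, 4-aligned); 4..8  -- padding (4B); 8..16  state  (8B, 8-aligned); 16..17  start_time  (1B, 1-aligned); 17..24  -- tail padding (7B); sizeof = 24, alignof = 8
0..2  team  (2B, 2-aligned)
2..4  -- padding (2B)
4..8  z  (4B, 4-aligned)
8..12  id  (4B, 4-aligned)
12..14  x  (2B, 2-aligned)
14..28  y  (14B, 2-aligned)
28..32  vy  (4B, 4-aligned)
32..36  vx  (4B, 4-aligned)
36..38  cooldown  (2B, 2-aligned)
38..40  hp  (2B, 2-aligned)
40..64  target  (24B, 8-aligned)
within Packet: start_time at 16
40 + 16 = 56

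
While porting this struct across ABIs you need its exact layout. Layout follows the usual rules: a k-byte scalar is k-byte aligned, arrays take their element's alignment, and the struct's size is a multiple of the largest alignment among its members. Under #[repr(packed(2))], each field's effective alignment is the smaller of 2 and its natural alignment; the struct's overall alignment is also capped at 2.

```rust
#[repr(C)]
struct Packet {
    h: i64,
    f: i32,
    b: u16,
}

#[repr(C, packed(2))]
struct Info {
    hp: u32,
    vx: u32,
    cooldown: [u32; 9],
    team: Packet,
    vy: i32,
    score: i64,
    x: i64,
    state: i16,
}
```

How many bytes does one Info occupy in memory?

82 bytes

Packet: 0..8  h  (8B, 8-aligned); 8..12  f  (4B, 4-aligned); 12..14  b  (2B, 2-aligned); 14..16  -- tail padding (2B); sizeof = 16, alignof = 8
0..4  hp  (4B, 2-aligned)
4..8  vx  (4B, 2-aligned)
8..44  cooldown  (36B, 2-aligned)
44..60  team  (16B, 2-aligned)
60..64  vy  (4B, 2-aligned)
64..72  score  (8B, 2-aligned)
72..80  x  (8B, 2-aligned)
80..82  state  (2B, 2-aligned)
sizeof = 82, alignof = 2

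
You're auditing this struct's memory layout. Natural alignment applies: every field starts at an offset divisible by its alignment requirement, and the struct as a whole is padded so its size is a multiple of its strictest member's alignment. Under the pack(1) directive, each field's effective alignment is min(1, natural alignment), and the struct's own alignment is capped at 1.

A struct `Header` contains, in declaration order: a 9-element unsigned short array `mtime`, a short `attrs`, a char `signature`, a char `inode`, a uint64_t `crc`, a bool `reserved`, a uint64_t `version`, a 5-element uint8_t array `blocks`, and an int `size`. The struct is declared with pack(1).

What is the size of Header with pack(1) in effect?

48

0..18  mtime  (18B, 1-aligned)
18..20  attrs  (2B, 1-aligned)
20..21  signature  (1B, 1-aligned)
21..22  inode  (1B, 1-aligned)
22..30  crc  (8B, 1-aligned)
30..31  reserved  (1B, 1-aligned)
31..39  version  (8B, 1-aligned)
39..44  blocks  (5B, 1-aligned)
44..48  size  (4B, 1-aligned)
sizeof = 48, alignof = 1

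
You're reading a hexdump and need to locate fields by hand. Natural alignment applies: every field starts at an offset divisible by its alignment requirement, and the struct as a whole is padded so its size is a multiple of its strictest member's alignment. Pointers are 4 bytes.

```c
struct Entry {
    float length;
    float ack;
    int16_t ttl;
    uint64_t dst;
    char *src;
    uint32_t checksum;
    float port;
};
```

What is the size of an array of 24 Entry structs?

@0: length [4B, align 4] → 4
@4: ack [4B, align 4] → 8
@8: ttl [2B, align 2] → 10
+6 pad (align 8)
@16: dst [8B, align 8] → 24
@24: src [4B, align 4] → 28
@28: checksum [4B, align 4] → 32
@32: port [4B, align 4] → 36
+4 tail pad (align 8)
size 40, align 8
array of 24: 24 × 40 = 960

960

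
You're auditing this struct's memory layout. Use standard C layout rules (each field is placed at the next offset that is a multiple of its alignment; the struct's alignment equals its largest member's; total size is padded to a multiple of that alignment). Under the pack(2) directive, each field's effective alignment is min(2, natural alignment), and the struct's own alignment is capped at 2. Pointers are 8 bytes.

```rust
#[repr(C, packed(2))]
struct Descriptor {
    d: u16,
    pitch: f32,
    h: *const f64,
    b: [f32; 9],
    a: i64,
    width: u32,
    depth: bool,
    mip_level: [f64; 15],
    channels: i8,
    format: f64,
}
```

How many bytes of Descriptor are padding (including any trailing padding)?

2

d at 0 (size 2, align 2) → ends 2
pitch at 2 (size 4, align 2) → ends 6
h at 6 (size 8, align 2) → ends 14
b at 14 (size 36, align 2) → ends 50
a at 50 (size 8, align 2) → ends 58
width at 58 (size 4, align 2) → ends 62
depth at 62 (size 1, align 1) → ends 63
pad 1 to align 2 for mip_level
mip_level at 64 (size 120, align 2) → ends 184
channels at 184 (size 1, align 1) → ends 185
pad 1 to align 2 for format
format at 186 (size 8, align 2) → ends 194
total 194 bytes, alignment 2
data bytes 192, size 194 → padding 2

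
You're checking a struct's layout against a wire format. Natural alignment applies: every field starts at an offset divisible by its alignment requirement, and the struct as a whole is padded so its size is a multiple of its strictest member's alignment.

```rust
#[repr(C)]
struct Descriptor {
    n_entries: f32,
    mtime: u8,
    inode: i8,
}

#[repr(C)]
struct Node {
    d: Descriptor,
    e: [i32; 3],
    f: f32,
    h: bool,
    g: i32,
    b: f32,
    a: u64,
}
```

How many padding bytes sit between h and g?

Descriptor: @0: n_entries [4B, align 4] → 4; @4: mtime [1B, align 1] → 5; @5: inode [1B, align 1] → 6; +2 tail pad (align 4); size 8, align 4
@0: d [8B, align 4] → 8
@8: e [12B, align 4] → 20
@20: f [4B, align 4] → 24
@24: h [1B, align 1] → 25
+3 pad (align 4)
@28: g [4B, align 4] → 32

3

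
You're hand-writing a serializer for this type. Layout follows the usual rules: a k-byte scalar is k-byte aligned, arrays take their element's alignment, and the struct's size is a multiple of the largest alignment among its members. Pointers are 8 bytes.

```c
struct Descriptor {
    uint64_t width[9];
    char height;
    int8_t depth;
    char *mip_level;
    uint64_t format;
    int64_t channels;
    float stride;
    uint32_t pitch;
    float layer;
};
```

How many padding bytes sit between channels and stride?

0

@0: width [72B, align 8] → 72
@72: height [1B, align 1] → 73
@73: depth [1B, align 1] → 74
+6 pad (align 8)
@80: mip_level [8B, align 8] → 88
@88: format [8B, align 8] → 96
@96: channels [8B, align 8] → 104
@104: stride [4B, align 4] → 108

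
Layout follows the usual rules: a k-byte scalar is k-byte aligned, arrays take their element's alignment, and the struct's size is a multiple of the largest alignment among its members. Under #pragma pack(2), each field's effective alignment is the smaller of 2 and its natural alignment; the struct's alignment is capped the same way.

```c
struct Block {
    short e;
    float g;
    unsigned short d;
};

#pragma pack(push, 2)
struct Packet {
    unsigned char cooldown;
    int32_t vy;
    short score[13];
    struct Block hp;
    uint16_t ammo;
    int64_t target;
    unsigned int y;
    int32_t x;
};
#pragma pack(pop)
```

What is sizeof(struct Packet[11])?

Block: 0..2  e  (2B, 2-aligned); 2..4  -- padding (2B); 4..8  g  (4B, 4-aligned); 8..10  d  (2B, 2-aligned); 10..12  -- tail padding (2B); sizeof = 12, alignof = 4
0..1  cooldown  (1B, 1-aligned)
1..2  -- padding (1B)
2..6  vy  (4B, 2-aligned)
6..32  score  (26B, 2-aligned)
32..44  hp  (12B, 2-aligned)
44..46  ammo  (2B, 2-aligned)
46..54  target  (8B, 2-aligned)
54..58  y  (4B, 2-aligned)
58..62  x  (4B, 2-aligned)
sizeof = 62, alignof = 2
array of 11: 11 × 62 = 682

682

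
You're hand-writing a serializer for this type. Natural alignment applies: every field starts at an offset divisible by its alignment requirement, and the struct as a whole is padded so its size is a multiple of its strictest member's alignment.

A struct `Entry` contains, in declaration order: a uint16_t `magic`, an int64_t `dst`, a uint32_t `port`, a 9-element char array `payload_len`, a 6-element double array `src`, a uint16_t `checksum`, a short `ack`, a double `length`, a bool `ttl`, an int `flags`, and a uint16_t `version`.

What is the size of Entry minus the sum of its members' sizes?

magic at 0 (size 2, align 2) → ends 2
pad 6 to align 8 for dst
dst at 8 (size 8, align 8) → ends 16
port at 16 (size 4, align 4) → ends 20
payload_len at 20 (size 9, align 1) → ends 29
pad 3 to align 8 for src
src at 32 (size 48, align 8) → ends 80
checksum at 80 (size 2, align 2) → ends 82
ack at 82 (size 2, align 2) → ends 84
pad 4 to align 8 for length
length at 88 (size 8, align 8) → ends 96
ttl at 96 (size 1, align 1) → ends 97
pad 3 to align 4 for flags
flags at 100 (size 4, align 4) → ends 104
version at 104 (size 2, align 2) → ends 106
tail pad 6 to reach multiple of 8
total 112 bytes, alignment 8
data bytes 90, size 112 → padding 22

22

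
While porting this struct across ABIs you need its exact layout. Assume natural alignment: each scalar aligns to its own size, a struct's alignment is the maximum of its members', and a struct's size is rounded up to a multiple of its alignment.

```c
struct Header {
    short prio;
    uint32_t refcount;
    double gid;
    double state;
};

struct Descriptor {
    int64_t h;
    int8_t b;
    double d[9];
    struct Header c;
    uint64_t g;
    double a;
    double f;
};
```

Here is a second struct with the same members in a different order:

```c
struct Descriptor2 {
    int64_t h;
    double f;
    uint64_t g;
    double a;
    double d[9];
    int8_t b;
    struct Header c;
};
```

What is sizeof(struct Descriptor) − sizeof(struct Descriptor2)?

Header: prio at 0 (size 2, align 2) → ends 2; pad 2 to align 4 for refcount; refcount at 4 (size 4, align 4) → ends 8; gid at 8 (size 8, align 8) → ends 16; state at 16 (size 8, align 8) → ends 24; total 24 bytes, alignment 8
h at 0 (size 8, align 8) → ends 8
b at 8 (size 1, align 1) → ends 9
pad 7 to align 8 for d
d at 16 (size 72, align 8) → ends 88
c at 88 (size 24, align 8) → ends 112
g at 112 (size 8, align 8) → ends 120
a at 120 (size 8, align 8) → ends 128
f at 128 (size 8, align 8) → ends 136
total 136 bytes, alignment 8
— Descriptor2 —
h at 0 (size 8, align 8) → ends 8
f at 8 (size 8, align 8) → ends 16
g at 16 (size 8, align 8) → ends 24
a at 24 (size 8, align 8) → ends 32
d at 32 (size 72, align 8) → ends 104
b at 104 (size 1, align 1) → ends 105
pad 7 to align 8 for c
c at 112 (size 24, align 8) → ends 136
total 136 bytes, alignment 8
136 − 136 = 0

0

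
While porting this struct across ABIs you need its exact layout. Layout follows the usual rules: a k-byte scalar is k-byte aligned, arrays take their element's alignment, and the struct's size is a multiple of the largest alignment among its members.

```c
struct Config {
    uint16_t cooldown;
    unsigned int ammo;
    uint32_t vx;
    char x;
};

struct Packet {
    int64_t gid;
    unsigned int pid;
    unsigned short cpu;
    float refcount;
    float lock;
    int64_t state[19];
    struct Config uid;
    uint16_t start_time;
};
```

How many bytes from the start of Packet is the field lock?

Config: 0..2  cooldown  (2B, 2-aligned); 2..4  -- padding (2B); 4..8  ammo  (4B, 4-aligned); 8..12  vx  (4B, 4-aligned); 12..13  x  (1B, 1-aligned); 13..16  -- tail padding (3B); sizeof = 16, alignof = 4
0..8  gid  (8B, 8-aligned)
8..12  pid  (4B, 4-aligned)
12..14  cpu  (2B, 2-aligned)
14..16  -- padding (2B)
16..20  refcount  (4B, 4-aligned)
20..24  lock  (4B, 4-aligned)

20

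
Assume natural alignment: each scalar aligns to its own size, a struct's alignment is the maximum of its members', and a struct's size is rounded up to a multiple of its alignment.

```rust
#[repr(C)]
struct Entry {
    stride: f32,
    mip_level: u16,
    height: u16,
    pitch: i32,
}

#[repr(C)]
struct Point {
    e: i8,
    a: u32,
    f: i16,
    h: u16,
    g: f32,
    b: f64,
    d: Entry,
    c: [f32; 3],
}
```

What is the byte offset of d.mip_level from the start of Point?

28

Entry: @0: stride [4B, align 4] → 4; @4: mip_level [2B, align 2] → 6; @6: height [2B, align 2] → 8; @8: pitch [4B, align 4] → 12; size 12, align 4
@0: e [1B, align 1] → 1
+3 pad (align 4)
@4: a [4B, align 4] → 8
@8: f [2B, align 2] → 10
@10: h [2B, align 2] → 12
@12: g [4B, align 4] → 16
@16: b [8B, align 8] → 24
@24: d [12B, align 4] → 36
within Entry: mip_level at 4
24 + 4 = 28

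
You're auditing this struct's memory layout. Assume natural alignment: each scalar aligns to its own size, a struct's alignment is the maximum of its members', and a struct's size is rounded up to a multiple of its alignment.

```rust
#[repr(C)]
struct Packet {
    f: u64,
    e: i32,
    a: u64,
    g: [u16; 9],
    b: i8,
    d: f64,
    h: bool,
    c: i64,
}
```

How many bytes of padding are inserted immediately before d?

0..8  f  (8B, 8-aligned)
8..12  e  (4B, 4-aligned)
12..16  -- padding (4B)
16..24  a  (8B, 8-aligned)
24..42  g  (18B, 2-aligned)
42..43  b  (1B, 1-aligned)
43..48  -- padding (5B)
48..56  d  (8B, 8-aligned)

5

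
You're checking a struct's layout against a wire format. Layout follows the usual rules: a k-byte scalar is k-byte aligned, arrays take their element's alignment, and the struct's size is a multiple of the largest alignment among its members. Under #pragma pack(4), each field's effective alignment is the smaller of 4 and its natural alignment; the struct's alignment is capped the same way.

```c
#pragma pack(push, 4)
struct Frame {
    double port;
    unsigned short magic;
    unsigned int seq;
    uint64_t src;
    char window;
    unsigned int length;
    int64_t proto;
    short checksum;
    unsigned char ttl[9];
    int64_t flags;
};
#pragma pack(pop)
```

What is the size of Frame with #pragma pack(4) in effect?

port at 0 (size 8, align 4) → ends 8
magic at 8 (size 2, align 2) → ends 10
pad 2 to align 4 for seq
seq at 12 (size 4, align 4) → ends 16
src at 16 (size 8, align 4) → ends 24
window at 24 (size 1, align 1) → ends 25
pad 3 to align 4 for length
length at 28 (size 4, align 4) → ends 32
proto at 32 (size 8, align 4) → ends 40
checksum at 40 (size 2, align 2) → ends 42
ttl at 42 (size 9, align 1) → ends 51
pad 1 to align 4 for flags
flags at 52 (size 8, align 4) → ends 60
total 60 bytes, alignment 4

60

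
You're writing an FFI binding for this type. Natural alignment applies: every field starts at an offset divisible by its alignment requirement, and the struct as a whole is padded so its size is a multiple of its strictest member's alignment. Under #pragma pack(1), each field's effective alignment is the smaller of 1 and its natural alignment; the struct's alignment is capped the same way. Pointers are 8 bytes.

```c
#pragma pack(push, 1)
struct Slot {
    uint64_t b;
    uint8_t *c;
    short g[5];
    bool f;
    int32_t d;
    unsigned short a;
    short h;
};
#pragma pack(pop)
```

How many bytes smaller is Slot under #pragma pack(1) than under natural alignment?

natural layout:
  b at 0 (size 8, align 8) → ends 8
  c at 8 (size 8, align 8) → ends 16
  g at 16 (size 10, align 2) → ends 26
  f at 26 (size 1, align 1) → ends 27
  pad 1 to align 4 for d
  d at 28 (size 4, align 4) → ends 32
  a at 32 (size 2, align 2) → ends 34
  h at 34 (size 2, align 2) → ends 36
  tail pad 4 to reach multiple of 8
  total 40 bytes, alignment 8
packed(1) layout:
  b at 0 (size 8, align 1) → ends 8
  c at 8 (size 8, align 1) → ends 16
  g at 16 (size 10, align 1) → ends 26
  f at 26 (size 1, align 1) → ends 27
  d at 27 (size 4, align 1) → ends 31
  a at 31 (size 2, align 1) → ends 33
  h at 33 (size 2, align 1) → ends 35
  total 35 bytes, alignment 1
40 − 35 = 5

5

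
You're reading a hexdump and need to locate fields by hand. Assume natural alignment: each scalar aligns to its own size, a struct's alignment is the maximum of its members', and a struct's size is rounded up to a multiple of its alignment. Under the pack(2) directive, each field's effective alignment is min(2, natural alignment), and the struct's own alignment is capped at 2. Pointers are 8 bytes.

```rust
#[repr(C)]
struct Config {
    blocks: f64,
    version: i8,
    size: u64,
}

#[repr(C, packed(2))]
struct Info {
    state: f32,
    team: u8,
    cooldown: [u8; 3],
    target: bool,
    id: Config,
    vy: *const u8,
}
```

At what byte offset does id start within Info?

10

Config: @0: blocks [8B, align 8] → 8; @8: version [1B, align 1] → 9; +7 pad (align 8); @16: size [8B, align 8] → 24; size 24, align 8
@0: state [4B, align 2] → 4
@4: team [1B, align 1] → 5
@5: cooldown [3B, align 1] → 8
@8: target [1B, align 1] → 9
+1 pad (align 2)
@10: id [24B, align 2] → 34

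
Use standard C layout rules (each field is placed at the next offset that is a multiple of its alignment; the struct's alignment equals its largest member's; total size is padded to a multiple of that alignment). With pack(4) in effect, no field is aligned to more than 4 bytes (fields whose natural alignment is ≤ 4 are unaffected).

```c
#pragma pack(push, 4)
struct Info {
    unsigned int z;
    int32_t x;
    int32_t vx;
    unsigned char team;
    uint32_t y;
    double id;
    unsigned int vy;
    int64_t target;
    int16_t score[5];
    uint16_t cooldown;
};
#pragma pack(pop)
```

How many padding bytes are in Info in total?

3

z at 0 (size 4, align 4) → ends 4
x at 4 (size 4, align 4) → ends 8
vx at 8 (size 4, align 4) → ends 12
team at 12 (size 1, align 1) → ends 13
pad 3 to align 4 for y
y at 16 (size 4, align 4) → ends 20
id at 20 (size 8, align 4) → ends 28
vy at 28 (size 4, align 4) → ends 32
target at 32 (size 8, align 4) → ends 40
score at 40 (size 10, align 2) → ends 50
cooldown at 50 (size 2, align 2) → ends 52
total 52 bytes, alignment 4
data bytes 49, size 52 → padding 3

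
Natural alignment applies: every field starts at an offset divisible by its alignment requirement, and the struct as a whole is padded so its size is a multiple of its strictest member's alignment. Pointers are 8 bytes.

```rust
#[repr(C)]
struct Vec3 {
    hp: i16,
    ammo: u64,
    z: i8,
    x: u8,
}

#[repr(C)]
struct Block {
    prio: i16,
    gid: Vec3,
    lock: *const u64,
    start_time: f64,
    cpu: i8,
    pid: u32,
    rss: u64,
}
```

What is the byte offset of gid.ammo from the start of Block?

16

Vec3: 0..2  hp  (2B, 2-aligned); 2..8  -- padding (6B); 8..16  ammo  (8B, 8-aligned); 16..17  z  (1B, 1-aligned); 17..18  x  (1B, 1-aligned); 18..24  -- tail padding (6B); sizeof = 24, alignof = 8
0..2  prio  (2B, 2-aligned)
2..8  -- padding (6B)
8..32  gid  (24B, 8-aligned)
within Vec3: ammo at 8
8 + 8 = 16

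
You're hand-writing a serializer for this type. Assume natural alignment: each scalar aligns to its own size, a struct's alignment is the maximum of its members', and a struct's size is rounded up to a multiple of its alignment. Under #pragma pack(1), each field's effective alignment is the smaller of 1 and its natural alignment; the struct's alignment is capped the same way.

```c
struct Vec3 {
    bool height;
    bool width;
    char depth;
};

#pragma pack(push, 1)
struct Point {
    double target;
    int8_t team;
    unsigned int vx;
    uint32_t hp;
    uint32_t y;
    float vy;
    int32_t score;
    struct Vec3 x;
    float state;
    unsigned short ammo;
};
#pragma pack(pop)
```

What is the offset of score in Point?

Vec3: @0: height [1B, align 1] → 1; @1: width [1B, align 1] → 2; @2: depth [1B, align 1] → 3; size 3, align 1
@0: target [8B, align 1] → 8
@8: team [1B, align 1] → 9
@9: vx [4B, align 1] → 13
@13: hp [4B, align 1] → 17
@17: y [4B, align 1] → 21
@21: vy [4B, align 1] → 25
@25: score [4B, align 1] → 29

25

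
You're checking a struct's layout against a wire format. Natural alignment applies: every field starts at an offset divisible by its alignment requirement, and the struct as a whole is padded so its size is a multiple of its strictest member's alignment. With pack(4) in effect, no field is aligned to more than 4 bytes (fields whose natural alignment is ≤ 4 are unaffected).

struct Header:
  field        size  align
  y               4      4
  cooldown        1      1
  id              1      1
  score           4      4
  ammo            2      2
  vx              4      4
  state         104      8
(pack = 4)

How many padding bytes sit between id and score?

2

@0: y [4B, align 4] → 4
@4: cooldown [1B, align 1] → 5
@5: id [1B, align 1] → 6
+2 pad (align 4)
@8: score [4B, align 4] → 12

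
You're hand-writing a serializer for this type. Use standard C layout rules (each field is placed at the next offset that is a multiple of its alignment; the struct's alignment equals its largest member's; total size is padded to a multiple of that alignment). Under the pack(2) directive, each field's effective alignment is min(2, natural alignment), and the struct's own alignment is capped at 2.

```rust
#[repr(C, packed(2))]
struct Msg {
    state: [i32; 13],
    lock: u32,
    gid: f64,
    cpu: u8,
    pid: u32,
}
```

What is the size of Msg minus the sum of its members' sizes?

1

state at 0 (size 52, align 2) → ends 52
lock at 52 (size 4, align 2) → ends 56
gid at 56 (size 8, align 2) → ends 64
cpu at 64 (size 1, align 1) → ends 65
pad 1 to align 2 for pid
pid at 66 (size 4, align 2) → ends 70
total 70 bytes, alignment 2
data bytes 69, size 70 → padding 1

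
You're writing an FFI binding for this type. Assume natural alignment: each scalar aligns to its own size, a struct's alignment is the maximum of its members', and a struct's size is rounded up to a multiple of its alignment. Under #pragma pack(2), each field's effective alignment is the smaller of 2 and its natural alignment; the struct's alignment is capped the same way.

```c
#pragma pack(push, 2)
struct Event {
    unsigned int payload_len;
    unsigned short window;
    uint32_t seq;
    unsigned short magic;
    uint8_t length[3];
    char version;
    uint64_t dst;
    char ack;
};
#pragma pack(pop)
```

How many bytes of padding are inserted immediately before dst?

0

payload_len at 0 (size 4, align 2) → ends 4
window at 4 (size 2, align 2) → ends 6
seq at 6 (size 4, align 2) → ends 10
magic at 10 (size 2, align 2) → ends 12
length at 12 (size 3, align 1) → ends 15
version at 15 (size 1, align 1) → ends 16
dst at 16 (size 8, align 2) → ends 24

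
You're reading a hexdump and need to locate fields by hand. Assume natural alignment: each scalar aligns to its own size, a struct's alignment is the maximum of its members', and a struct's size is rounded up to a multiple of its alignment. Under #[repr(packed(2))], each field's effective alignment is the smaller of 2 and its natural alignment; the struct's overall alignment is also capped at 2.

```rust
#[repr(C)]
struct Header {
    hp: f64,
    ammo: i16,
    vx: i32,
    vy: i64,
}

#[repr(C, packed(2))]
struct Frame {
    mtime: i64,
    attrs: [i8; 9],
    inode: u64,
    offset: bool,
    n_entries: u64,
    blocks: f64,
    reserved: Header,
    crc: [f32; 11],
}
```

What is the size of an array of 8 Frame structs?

896

Header: @0: hp [8B, align 8] → 8; @8: ammo [2B, align 2] → 10; +2 pad (align 4); @12: vx [4B, align 4] → 16; @16: vy [8B, align 8] → 24; size 24, align 8
@0: mtime [8B, align 2] → 8
@8: attrs [9B, align 1] → 17
+1 pad (align 2)
@18: inode [8B, align 2] → 26
@26: offset [1B, align 1] → 27
+1 pad (align 2)
@28: n_entries [8B, align 2] → 36
@36: blocks [8B, align 2] → 44
@44: reserved [24B, align 2] → 68
@68: crc [44B, align 2] → 112
size 112, align 2
array of 8: 8 × 112 = 896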